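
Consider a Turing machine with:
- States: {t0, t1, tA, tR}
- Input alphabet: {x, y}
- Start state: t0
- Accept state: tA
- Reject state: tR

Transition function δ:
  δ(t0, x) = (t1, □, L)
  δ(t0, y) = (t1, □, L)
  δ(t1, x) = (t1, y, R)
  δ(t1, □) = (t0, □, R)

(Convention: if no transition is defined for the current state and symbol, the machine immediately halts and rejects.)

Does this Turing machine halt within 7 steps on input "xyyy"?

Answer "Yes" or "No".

Execution trace:
Initial: [t0]xyyy
Step 1: δ(t0, x) = (t1, □, L) → [t1]□□yyy
Step 2: δ(t1, □) = (t0, □, R) → □[t0]□yyy

No transition is defined for δ(t0, □). By convention the machine halts and rejects.
The machine halted after 2 steps (within the 7-step bound).

Answer: Yes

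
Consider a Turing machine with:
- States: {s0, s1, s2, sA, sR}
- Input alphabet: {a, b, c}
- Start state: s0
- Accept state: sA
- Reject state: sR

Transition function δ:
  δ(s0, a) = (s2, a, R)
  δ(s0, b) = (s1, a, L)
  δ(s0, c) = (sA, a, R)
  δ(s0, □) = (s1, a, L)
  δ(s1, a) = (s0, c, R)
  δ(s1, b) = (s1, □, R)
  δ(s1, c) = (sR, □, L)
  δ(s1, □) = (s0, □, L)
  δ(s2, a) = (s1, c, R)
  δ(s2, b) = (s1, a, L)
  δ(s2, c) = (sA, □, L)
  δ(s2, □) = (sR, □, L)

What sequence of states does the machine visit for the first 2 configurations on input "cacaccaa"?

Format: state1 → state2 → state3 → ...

Execution trace:
Initial: [s0]cacaccaa
Step 1: δ(s0, c) = (sA, a, R) → a[sA]acaccaa

The machine reaches the accept state sA and halts.

State sequence: s0 → sA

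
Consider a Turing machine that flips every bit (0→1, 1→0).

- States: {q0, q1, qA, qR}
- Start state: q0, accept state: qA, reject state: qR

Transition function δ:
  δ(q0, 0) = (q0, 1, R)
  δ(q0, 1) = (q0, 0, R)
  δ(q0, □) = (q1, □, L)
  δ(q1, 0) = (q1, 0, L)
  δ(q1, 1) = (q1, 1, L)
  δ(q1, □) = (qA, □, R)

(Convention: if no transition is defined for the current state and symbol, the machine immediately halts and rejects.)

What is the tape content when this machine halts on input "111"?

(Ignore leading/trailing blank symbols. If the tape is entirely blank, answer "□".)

Execution trace:
Initial: [q0]111
Step 1: δ(q0, 1) = (q0, 0, R) → 0[q0]11
Step 2: δ(q0, 1) = (q0, 0, R) → 00[q0]1
Step 3: δ(q0, 1) = (q0, 0, R) → 000[q0]□
Step 4: δ(q0, □) = (q1, □, L) → 00[q1]0□
Step 5: δ(q1, 0) = (q1, 0, L) → 0[q1]00□
Step 6: δ(q1, 0) = (q1, 0, L) → [q1]000□
Step 7: δ(q1, 0) = (q1, 0, L) → [q1]□000□
Step 8: δ(q1, □) = (qA, □, R) → □[qA]000□

The machine reaches the accept state qA and halts.

Final tape (ignoring leading/trailing blanks): 000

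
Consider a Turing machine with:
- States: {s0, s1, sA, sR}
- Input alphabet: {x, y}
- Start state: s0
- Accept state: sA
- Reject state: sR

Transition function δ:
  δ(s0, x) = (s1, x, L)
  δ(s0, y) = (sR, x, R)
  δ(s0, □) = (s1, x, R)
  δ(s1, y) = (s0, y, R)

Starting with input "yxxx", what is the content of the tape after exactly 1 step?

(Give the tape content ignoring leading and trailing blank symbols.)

Execution trace:
Initial: [s0]yxxx
Step 1: δ(s0, y) = (sR, x, R) → x[sR]xxx

The machine reaches the reject state sR and halts.

After 1 step, the tape (ignoring leading/trailing blanks) is: xxxx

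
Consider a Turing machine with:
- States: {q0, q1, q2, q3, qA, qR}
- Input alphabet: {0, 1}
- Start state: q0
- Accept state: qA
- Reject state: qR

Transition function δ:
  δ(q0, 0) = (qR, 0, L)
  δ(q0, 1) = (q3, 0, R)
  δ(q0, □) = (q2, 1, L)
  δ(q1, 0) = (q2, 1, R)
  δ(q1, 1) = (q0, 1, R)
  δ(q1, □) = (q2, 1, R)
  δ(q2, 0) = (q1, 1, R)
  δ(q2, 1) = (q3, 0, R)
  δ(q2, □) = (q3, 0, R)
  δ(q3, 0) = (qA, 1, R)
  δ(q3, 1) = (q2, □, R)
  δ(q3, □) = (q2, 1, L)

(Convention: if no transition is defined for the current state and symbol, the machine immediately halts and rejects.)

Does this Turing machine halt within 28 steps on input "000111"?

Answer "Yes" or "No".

Execution trace:
Initial: [q0]000111
Step 1: δ(q0, 0) = (qR, 0, L) → [qR]□000111

The machine reaches the reject state qR and halts.
The machine halted after 1 step (within the 28-step bound).

Answer: Yes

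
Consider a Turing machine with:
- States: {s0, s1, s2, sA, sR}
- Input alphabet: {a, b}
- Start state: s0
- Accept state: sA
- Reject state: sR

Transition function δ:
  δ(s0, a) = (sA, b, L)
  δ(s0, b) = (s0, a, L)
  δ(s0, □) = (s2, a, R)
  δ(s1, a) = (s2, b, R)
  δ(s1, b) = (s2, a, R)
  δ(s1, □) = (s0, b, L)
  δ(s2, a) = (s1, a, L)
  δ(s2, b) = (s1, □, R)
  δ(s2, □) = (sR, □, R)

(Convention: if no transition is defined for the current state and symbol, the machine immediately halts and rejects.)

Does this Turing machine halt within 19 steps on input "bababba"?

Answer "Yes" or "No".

Execution trace:
Initial: [s0]bababba
Step 1: δ(s0, b) = (s0, a, L) → [s0]□aababba
Step 2: δ(s0, □) = (s2, a, R) → a[s2]aababba
Step 3: δ(s2, a) = (s1, a, L) → [s1]aaababba
Step 4: δ(s1, a) = (s2, b, R) → b[s2]aababba
Step 5: δ(s2, a) = (s1, a, L) → [s1]baababba
Step 6: δ(s1, b) = (s2, a, R) → a[s2]aababba
Step 7: δ(s2, a) = (s1, a, L) → [s1]aaababba
Step 8: δ(s1, a) = (s2, b, R) → b[s2]aababba
Step 9: δ(s2, a) = (s1, a, L) → [s1]baababba
Step 10: δ(s1, b) = (s2, a, R) → a[s2]aababba
Step 11: δ(s2, a) = (s1, a, L) → [s1]aaababba
Step 12: δ(s1, a) = (s2, b, R) → b[s2]aababba
Step 13: δ(s2, a) = (s1, a, L) → [s1]baababba
Step 14: δ(s1, b) = (s2, a, R) → a[s2]aababba
Step 15: δ(s2, a) = (s1, a, L) → [s1]aaababba
Step 16: δ(s1, a) = (s2, b, R) → b[s2]aababba
Step 17: δ(s2, a) = (s1, a, L) → [s1]baababba
Step 18: δ(s1, b) = (s2, a, R) → a[s2]aababba
Step 19: δ(s2, a) = (s1, a, L) → [s1]aaababba

The machine has not reached a halting state after 19 steps.
The machine did not halt within the 19-step bound.

Answer: No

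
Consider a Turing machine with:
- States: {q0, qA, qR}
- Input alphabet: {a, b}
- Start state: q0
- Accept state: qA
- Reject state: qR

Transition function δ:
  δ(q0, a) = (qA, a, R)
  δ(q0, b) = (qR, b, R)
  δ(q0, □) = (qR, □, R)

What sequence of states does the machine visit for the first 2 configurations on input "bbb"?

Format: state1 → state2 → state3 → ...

Execution trace:
Initial: [q0]bbb
Step 1: δ(q0, b) = (qR, b, R) → b[qR]bb

The machine reaches the reject state qR and halts.

State sequence: q0 → qR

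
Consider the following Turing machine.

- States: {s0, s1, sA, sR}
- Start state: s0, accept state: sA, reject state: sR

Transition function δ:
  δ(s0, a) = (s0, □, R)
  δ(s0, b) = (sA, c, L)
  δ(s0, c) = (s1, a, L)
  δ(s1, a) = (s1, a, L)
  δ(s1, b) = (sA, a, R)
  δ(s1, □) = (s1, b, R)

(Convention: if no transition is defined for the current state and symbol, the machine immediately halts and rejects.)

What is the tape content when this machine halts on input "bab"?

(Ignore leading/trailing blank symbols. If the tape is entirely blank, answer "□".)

Execution trace:
Initial: [s0]bab
Step 1: δ(s0, b) = (sA, c, L) → [sA]□cab

The machine reaches the accept state sA and halts.

Final tape (ignoring leading/trailing blanks): cab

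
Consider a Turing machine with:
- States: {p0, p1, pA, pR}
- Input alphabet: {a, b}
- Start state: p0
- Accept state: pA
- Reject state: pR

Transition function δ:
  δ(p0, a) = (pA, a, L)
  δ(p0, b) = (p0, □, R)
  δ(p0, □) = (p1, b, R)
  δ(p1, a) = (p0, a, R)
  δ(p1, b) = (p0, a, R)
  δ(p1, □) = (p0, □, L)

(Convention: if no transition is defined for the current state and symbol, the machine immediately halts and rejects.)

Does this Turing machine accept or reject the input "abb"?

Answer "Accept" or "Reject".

Execution trace:
Initial: [p0]abb
Step 1: δ(p0, a) = (pA, a, L) → [pA]□abb

The machine reaches the accept state pA and halts.

Answer: Accept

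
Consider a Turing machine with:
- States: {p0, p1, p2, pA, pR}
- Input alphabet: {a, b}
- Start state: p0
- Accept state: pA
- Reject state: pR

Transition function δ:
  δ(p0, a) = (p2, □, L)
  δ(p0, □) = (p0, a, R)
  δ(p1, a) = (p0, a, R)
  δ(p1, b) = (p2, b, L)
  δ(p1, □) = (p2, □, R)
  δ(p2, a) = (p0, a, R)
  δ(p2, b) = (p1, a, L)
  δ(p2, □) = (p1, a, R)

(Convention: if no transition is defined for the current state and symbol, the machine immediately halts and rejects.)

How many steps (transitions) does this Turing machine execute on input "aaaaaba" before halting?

Execution trace:
Initial: [p0]aaaaaba
Step 1: δ(p0, a) = (p2, □, L) → [p2]□□aaaaba
Step 2: δ(p2, □) = (p1, a, R) → a[p1]□aaaaba
Step 3: δ(p1, □) = (p2, □, R) → a□[p2]aaaaba
Step 4: δ(p2, a) = (p0, a, R) → a□a[p0]aaaba
Step 5: δ(p0, a) = (p2, □, L) → a□[p2]a□aaba
Step 6: δ(p2, a) = (p0, a, R) → a□a[p0]□aaba
Step 7: δ(p0, □) = (p0, a, R) → a□aa[p0]aaba
Step 8: δ(p0, a) = (p2, □, L) → a□a[p2]a□aba
Step 9: δ(p2, a) = (p0, a, R) → a□aa[p0]□aba
Step 10: δ(p0, □) = (p0, a, R) → a□aaa[p0]aba
Step 11: δ(p0, a) = (p2, □, L) → a□aa[p2]a□ba
Step 12: δ(p2, a) = (p0, a, R) → a□aaa[p0]□ba
Step 13: δ(p0, □) = (p0, a, R) → a□aaaa[p0]ba

No transition is defined for δ(p0, b). By convention the machine halts and rejects.

The machine executed 13 steps before halting.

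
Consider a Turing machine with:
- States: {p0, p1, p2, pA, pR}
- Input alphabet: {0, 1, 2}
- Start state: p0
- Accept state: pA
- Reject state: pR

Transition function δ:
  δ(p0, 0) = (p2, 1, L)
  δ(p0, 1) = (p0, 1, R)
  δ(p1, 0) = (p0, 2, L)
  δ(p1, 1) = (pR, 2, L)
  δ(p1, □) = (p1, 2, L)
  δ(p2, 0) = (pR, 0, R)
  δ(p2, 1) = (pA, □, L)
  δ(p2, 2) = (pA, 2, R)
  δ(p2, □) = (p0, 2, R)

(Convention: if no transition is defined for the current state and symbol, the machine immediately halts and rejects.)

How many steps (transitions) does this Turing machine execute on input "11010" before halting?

Execution trace:
Initial: [p0]11010
Step 1: δ(p0, 1) = (p0, 1, R) → 1[p0]1010
Step 2: δ(p0, 1) = (p0, 1, R) → 11[p0]010
Step 3: δ(p0, 0) = (p2, 1, L) → 1[p2]1110
Step 4: δ(p2, 1) = (pA, □, L) → [pA]1□110

The machine reaches the accept state pA and halts.

The machine executed 4 steps before halting.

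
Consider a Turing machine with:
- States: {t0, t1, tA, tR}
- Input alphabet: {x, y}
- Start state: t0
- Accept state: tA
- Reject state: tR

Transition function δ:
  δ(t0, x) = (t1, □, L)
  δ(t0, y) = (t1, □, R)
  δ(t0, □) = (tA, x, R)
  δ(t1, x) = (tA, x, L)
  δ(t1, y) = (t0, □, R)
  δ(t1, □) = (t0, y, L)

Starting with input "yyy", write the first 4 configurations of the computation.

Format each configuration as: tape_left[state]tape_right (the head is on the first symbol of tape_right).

Transitions applied:
Step 1: δ(t0, y) = (t1, □, R)
Step 2: δ(t1, y) = (t0, □, R)
Step 3: δ(t0, y) = (t1, □, R)

The first 4 configurations are:
[t0]yyy ⊢ □[t1]yy ⊢ □□[t0]y ⊢ □□□[t1]□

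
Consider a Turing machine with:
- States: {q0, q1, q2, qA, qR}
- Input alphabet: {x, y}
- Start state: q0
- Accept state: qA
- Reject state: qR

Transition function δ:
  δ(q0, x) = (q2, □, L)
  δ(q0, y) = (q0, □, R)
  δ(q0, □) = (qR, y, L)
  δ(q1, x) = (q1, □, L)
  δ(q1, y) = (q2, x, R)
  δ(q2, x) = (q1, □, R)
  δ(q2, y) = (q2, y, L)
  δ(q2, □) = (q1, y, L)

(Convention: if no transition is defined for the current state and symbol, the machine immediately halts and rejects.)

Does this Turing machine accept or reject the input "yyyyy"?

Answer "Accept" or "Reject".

Execution trace:
Initial: [q0]yyyyy
Step 1: δ(q0, y) = (q0, □, R) → □[q0]yyyy
Step 2: δ(q0, y) = (q0, □, R) → □□[q0]yyy
Step 3: δ(q0, y) = (q0, □, R) → □□□[q0]yy
Step 4: δ(q0, y) = (q0, □, R) → □□□□[q0]y
Step 5: δ(q0, y) = (q0, □, R) → □□□□□[q0]□
Step 6: δ(q0, □) = (qR, y, L) → □□□□[qR]□y

The machine reaches the reject state qR and halts.

Answer: Reject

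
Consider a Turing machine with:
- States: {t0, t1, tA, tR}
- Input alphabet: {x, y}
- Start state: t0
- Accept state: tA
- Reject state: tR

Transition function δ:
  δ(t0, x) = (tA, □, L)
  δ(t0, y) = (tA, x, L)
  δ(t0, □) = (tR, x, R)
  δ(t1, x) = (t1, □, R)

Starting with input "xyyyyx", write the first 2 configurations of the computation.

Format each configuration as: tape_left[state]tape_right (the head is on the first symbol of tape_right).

Transitions applied:
Step 1: δ(t0, x) = (tA, □, L)

The first 2 configurations are:
[t0]xyyyyx ⊢ [tA]□□yyyyx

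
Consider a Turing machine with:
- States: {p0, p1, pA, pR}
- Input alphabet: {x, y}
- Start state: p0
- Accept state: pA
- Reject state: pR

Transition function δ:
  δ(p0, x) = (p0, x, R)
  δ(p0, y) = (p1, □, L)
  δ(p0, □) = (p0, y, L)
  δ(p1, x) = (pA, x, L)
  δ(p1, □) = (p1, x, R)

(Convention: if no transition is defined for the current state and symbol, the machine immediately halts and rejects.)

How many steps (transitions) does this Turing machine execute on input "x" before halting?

Execution trace:
Initial: [p0]x
Step 1: δ(p0, x) = (p0, x, R) → x[p0]□
Step 2: δ(p0, □) = (p0, y, L) → [p0]xy
Step 3: δ(p0, x) = (p0, x, R) → x[p0]y
Step 4: δ(p0, y) = (p1, □, L) → [p1]x□
Step 5: δ(p1, x) = (pA, x, L) → [pA]□x□

The machine reaches the accept state pA and halts.

The machine executed 5 steps before halting.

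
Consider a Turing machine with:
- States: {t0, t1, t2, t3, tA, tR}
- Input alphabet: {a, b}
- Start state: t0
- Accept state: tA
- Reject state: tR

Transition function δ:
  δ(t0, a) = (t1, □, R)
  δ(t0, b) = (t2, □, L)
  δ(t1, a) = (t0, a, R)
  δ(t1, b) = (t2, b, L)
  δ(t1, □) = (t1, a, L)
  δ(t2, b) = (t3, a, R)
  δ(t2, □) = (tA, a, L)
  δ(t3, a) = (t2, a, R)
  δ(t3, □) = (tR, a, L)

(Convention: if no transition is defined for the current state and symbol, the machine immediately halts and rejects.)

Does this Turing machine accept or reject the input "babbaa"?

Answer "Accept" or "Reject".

Execution trace:
Initial: [t0]babbaa
Step 1: δ(t0, b) = (t2, □, L) → [t2]□□abbaa
Step 2: δ(t2, □) = (tA, a, L) → [tA]□a□abbaa

The machine reaches the accept state tA and halts.

Answer: Accept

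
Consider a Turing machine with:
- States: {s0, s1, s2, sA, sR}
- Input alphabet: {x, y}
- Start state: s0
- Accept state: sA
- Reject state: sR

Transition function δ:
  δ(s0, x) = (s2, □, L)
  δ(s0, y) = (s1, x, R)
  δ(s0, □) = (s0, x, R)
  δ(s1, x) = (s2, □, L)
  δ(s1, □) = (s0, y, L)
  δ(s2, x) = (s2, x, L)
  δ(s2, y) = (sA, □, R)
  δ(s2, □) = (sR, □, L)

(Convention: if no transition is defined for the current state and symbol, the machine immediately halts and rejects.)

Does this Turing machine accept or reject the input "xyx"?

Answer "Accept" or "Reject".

Execution trace:
Initial: [s0]xyx
Step 1: δ(s0, x) = (s2, □, L) → [s2]□□yx
Step 2: δ(s2, □) = (sR, □, L) → [sR]□□□yx

The machine reaches the reject state sR and halts.

Answer: Reject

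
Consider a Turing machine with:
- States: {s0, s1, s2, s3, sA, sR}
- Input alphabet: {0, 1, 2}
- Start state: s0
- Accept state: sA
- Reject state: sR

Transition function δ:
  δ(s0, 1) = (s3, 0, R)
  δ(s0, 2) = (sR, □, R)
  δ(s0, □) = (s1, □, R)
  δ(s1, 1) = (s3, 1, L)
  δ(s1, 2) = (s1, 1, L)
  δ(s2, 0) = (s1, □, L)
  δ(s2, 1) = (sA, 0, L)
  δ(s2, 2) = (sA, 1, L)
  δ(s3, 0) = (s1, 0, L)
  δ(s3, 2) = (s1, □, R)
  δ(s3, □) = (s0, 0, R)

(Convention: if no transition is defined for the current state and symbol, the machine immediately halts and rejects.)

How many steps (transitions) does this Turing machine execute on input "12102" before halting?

Execution trace:
Initial: [s0]12102
Step 1: δ(s0, 1) = (s3, 0, R) → 0[s3]2102
Step 2: δ(s3, 2) = (s1, □, R) → 0□[s1]102
Step 3: δ(s1, 1) = (s3, 1, L) → 0[s3]□102
Step 4: δ(s3, □) = (s0, 0, R) → 00[s0]102
Step 5: δ(s0, 1) = (s3, 0, R) → 000[s3]02
Step 6: δ(s3, 0) = (s1, 0, L) → 00[s1]002

No transition is defined for δ(s1, 0). By convention the machine halts and rejects.

The machine executed 6 steps before halting.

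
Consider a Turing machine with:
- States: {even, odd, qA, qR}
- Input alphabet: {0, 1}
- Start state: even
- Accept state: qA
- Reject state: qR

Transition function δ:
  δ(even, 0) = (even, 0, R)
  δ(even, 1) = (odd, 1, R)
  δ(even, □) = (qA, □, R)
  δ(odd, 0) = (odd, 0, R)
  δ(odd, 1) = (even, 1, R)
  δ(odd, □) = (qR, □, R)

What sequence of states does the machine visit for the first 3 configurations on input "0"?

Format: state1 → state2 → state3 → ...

Execution trace:
Initial: [even]0
Step 1: δ(even, 0) = (even, 0, R) → 0[even]□
Step 2: δ(even, □) = (qA, □, R) → 0□[qA]□

The machine reaches the accept state qA and halts.

State sequence: even → even → qA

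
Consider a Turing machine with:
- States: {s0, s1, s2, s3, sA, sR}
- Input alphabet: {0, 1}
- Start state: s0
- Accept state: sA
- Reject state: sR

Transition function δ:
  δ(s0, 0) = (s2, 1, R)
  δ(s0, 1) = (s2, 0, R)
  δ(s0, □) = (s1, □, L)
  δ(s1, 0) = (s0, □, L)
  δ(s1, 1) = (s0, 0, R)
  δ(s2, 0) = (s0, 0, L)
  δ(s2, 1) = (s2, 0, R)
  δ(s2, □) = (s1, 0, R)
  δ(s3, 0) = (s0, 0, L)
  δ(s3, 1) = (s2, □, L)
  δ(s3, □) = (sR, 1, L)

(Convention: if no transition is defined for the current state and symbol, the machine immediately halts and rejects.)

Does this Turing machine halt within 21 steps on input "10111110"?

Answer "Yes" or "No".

Execution trace:
Initial: [s0]10111110
Step 1: δ(s0, 1) = (s2, 0, R) → 0[s2]0111110
Step 2: δ(s2, 0) = (s0, 0, L) → [s0]00111110
Step 3: δ(s0, 0) = (s2, 1, R) → 1[s2]0111110
Step 4: δ(s2, 0) = (s0, 0, L) → [s0]10111110
Step 5: δ(s0, 1) = (s2, 0, R) → 0[s2]0111110
Step 6: δ(s2, 0) = (s0, 0, L) → [s0]00111110
Step 7: δ(s0, 0) = (s2, 1, R) → 1[s2]0111110
Step 8: δ(s2, 0) = (s0, 0, L) → [s0]10111110
Step 9: δ(s0, 1) = (s2, 0, R) → 0[s2]0111110
Step 10: δ(s2, 0) = (s0, 0, L) → [s0]00111110
Step 11: δ(s0, 0) = (s2, 1, R) → 1[s2]0111110
Step 12: δ(s2, 0) = (s0, 0, L) → [s0]10111110
Step 13: δ(s0, 1) = (s2, 0, R) → 0[s2]0111110
Step 14: δ(s2, 0) = (s0, 0, L) → [s0]00111110
Step 15: δ(s0, 0) = (s2, 1, R) → 1[s2]0111110
Step 16: δ(s2, 0) = (s0, 0, L) → [s0]10111110
Step 17: δ(s0, 1) = (s2, 0, R) → 0[s2]0111110
Step 18: δ(s2, 0) = (s0, 0, L) → [s0]00111110
Step 19: δ(s0, 0) = (s2, 1, R) → 1[s2]0111110
Step 20: δ(s2, 0) = (s0, 0, L) → [s0]10111110
Step 21: δ(s0, 1) = (s2, 0, R) → 0[s2]0111110

The machine has not reached a halting state after 21 steps.
The machine did not halt within the 21-step bound.

Answer: No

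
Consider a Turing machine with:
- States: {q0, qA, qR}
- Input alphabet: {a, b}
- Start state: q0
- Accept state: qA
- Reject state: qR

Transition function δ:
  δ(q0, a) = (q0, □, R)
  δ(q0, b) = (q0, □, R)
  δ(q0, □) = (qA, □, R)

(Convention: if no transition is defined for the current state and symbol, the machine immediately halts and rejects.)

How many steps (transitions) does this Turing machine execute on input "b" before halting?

Execution trace:
Initial: [q0]b
Step 1: δ(q0, b) = (q0, □, R) → □[q0]□
Step 2: δ(q0, □) = (qA, □, R) → □□[qA]□

The machine reaches the accept state qA and halts.

The machine executed 2 steps before halting.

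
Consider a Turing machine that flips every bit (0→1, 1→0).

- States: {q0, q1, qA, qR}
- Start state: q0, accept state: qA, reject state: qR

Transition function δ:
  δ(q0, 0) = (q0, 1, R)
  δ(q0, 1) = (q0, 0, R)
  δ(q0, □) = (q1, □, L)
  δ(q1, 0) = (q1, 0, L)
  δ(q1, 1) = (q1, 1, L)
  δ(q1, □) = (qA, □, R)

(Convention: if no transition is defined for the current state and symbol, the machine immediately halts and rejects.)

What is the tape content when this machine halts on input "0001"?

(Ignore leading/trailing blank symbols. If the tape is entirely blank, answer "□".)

Execution trace:
Initial: [q0]0001
Step 1: δ(q0, 0) = (q0, 1, R) → 1[q0]001
Step 2: δ(q0, 0) = (q0, 1, R) → 11[q0]01
Step 3: δ(q0, 0) = (q0, 1, R) → 111[q0]1
Step 4: δ(q0, 1) = (q0, 0, R) → 1110[q0]□
Step 5: δ(q0, □) = (q1, □, L) → 111[q1]0□
Step 6: δ(q1, 0) = (q1, 0, L) → 11[q1]10□
Step 7: δ(q1, 1) = (q1, 1, L) → 1[q1]110□
Step 8: δ(q1, 1) = (q1, 1, L) → [q1]1110□
Step 9: δ(q1, 1) = (q1, 1, L) → [q1]□1110□
Step 10: δ(q1, □) = (qA, □, R) → □[qA]1110□

The machine reaches the accept state qA and halts.

Final tape (ignoring leading/trailing blanks): 1110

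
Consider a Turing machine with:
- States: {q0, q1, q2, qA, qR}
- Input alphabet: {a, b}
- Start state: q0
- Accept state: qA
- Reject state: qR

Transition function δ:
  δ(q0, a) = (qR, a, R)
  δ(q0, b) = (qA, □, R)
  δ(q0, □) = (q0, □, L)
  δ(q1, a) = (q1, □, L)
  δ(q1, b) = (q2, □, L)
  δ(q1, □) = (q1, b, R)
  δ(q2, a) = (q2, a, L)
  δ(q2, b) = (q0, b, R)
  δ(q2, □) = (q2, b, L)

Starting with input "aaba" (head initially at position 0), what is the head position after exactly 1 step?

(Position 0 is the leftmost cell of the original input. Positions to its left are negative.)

Execution trace (head position shown):
Step 0: [q0]aaba  (head at position 0)
Step 1: move right → a[qR]aba  (head at position 1)

After 1 step, the head is at position 1.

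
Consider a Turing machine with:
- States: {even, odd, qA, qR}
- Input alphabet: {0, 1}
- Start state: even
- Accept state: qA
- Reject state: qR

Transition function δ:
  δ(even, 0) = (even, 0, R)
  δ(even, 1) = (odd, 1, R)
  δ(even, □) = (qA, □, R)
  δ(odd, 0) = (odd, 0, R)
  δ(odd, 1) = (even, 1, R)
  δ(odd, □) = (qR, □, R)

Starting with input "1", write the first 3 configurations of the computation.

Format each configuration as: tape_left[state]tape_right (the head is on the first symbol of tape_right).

Transitions applied:
Step 1: δ(even, 1) = (odd, 1, R)
Step 2: δ(odd, □) = (qR, □, R)

The first 3 configurations are:
[even]1 ⊢ 1[odd]□ ⊢ 1□[qR]□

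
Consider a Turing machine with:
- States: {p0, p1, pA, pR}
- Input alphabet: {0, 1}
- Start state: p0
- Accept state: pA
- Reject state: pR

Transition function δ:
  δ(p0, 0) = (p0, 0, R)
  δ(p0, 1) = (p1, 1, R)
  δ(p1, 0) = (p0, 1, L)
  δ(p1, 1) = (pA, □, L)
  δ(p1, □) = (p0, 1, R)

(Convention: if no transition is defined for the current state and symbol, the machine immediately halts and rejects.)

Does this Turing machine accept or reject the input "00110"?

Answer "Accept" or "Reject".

Execution trace:
Initial: [p0]00110
Step 1: δ(p0, 0) = (p0, 0, R) → 0[p0]0110
Step 2: δ(p0, 0) = (p0, 0, R) → 00[p0]110
Step 3: δ(p0, 1) = (p1, 1, R) → 001[p1]10
Step 4: δ(p1, 1) = (pA, □, L) → 00[pA]1□0

The machine reaches the accept state pA and halts.

Answer: Accept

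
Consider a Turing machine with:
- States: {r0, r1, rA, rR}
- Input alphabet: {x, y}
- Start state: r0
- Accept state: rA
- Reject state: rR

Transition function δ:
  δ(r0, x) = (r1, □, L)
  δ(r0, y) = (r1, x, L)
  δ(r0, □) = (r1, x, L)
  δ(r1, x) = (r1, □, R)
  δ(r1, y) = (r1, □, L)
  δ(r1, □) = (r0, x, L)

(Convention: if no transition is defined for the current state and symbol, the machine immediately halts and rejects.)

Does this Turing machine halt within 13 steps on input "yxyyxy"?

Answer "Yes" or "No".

Execution trace:
Initial: [r0]yxyyxy
Step 1: δ(r0, y) = (r1, x, L) → [r1]□xxyyxy
Step 2: δ(r1, □) = (r0, x, L) → [r0]□xxxyyxy
Step 3: δ(r0, □) = (r1, x, L) → [r1]□xxxxyyxy
Step 4: δ(r1, □) = (r0, x, L) → [r0]□xxxxxyyxy
Step 5: δ(r0, □) = (r1, x, L) → [r1]□xxxxxxyyxy
Step 6: δ(r1, □) = (r0, x, L) → [r0]□xxxxxxxyyxy
Step 7: δ(r0, □) = (r1, x, L) → [r1]□xxxxxxxxyyxy
Step 8: δ(r1, □) = (r0, x, L) → [r0]□xxxxxxxxxyyxy
Step 9: δ(r0, □) = (r1, x, L) → [r1]□xxxxxxxxxxyyxy
Step 10: δ(r1, □) = (r0, x, L) → [r0]□xxxxxxxxxxxyyxy
Step 11: δ(r0, □) = (r1, x, L) → [r1]□xxxxxxxxxxxxyyxy
Step 12: δ(r1, □) = (r0, x, L) → [r0]□xxxxxxxxxxxxxyyxy
Step 13: δ(r0, □) = (r1, x, L) → [r1]□xxxxxxxxxxxxxxyyxy

The machine has not reached a halting state after 13 steps.
The machine did not halt within the 13-step bound.

Answer: No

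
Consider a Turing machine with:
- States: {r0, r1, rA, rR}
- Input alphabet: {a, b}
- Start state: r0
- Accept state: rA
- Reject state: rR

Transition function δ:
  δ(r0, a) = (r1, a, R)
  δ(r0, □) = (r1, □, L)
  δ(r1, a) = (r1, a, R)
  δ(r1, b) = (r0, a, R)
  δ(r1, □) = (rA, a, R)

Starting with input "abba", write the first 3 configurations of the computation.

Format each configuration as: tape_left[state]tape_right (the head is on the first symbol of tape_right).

Transitions applied:
Step 1: δ(r0, a) = (r1, a, R)
Step 2: δ(r1, b) = (r0, a, R)

The first 3 configurations are:
[r0]abba ⊢ a[r1]bba ⊢ aa[r0]ba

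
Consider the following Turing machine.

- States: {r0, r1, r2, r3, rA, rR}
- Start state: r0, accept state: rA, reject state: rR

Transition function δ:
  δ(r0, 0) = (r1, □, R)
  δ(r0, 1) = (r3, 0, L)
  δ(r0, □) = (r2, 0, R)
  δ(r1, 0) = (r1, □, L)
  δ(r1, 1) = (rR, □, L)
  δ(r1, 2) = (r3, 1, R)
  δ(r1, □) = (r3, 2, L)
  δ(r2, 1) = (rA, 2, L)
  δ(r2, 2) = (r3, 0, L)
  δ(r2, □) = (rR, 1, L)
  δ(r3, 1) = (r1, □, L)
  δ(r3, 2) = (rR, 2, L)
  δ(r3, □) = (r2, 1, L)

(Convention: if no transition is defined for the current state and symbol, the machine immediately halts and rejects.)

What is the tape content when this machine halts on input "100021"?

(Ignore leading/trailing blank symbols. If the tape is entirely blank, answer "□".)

Execution trace:
Initial: [r0]100021
Step 1: δ(r0, 1) = (r3, 0, L) → [r3]□000021
Step 2: δ(r3, □) = (r2, 1, L) → [r2]□1000021
Step 3: δ(r2, □) = (rR, 1, L) → [rR]□11000021

The machine reaches the reject state rR and halts.

Final tape (ignoring leading/trailing blanks): 11000021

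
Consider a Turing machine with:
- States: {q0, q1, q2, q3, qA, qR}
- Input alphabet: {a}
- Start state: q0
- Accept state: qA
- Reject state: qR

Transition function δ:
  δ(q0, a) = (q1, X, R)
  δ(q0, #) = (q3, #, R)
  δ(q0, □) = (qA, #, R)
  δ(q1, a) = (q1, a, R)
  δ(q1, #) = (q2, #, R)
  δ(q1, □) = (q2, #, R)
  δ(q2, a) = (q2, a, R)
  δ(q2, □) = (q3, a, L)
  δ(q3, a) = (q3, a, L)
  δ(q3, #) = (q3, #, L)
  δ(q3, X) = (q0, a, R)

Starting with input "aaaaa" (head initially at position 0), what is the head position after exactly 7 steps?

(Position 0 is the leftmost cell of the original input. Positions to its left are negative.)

Execution trace (head position shown):
Step 0: [q0]aaaaa  (head at position 0)
Step 1: move right → X[q1]aaaa  (head at position 1)
Step 2: move right → Xa[q1]aaa  (head at position 2)
Step 3: move right → Xaa[q1]aa  (head at position 3)
Step 4: move right → Xaaa[q1]a  (head at position 4)
Step 5: move right → Xaaaa[q1]□  (head at position 5)
Step 6: move right → Xaaaa#[q2]□  (head at position 6)
Step 7: move left → Xaaaa[q3]#a  (head at position 5)

After 7 steps, the head is at position 5.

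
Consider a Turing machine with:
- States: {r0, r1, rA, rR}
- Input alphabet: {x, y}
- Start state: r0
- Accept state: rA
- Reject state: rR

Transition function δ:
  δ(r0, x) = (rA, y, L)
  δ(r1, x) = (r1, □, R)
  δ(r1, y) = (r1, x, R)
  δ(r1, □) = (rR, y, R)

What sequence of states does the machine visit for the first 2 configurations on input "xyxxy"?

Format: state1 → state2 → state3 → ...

Execution trace:
Initial: [r0]xyxxy
Step 1: δ(r0, x) = (rA, y, L) → [rA]□yyxxy

The machine reaches the accept state rA and halts.

State sequence: r0 → rA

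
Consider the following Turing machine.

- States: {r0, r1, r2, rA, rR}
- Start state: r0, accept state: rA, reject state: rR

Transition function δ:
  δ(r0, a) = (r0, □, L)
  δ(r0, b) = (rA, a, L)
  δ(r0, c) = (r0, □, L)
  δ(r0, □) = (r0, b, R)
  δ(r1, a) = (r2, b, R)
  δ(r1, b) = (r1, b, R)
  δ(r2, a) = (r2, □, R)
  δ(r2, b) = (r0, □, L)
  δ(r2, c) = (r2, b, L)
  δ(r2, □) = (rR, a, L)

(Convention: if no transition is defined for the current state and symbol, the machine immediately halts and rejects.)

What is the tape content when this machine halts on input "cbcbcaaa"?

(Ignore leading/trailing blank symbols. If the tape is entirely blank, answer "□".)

Execution trace:
Initial: [r0]cbcbcaaa
Step 1: δ(r0, c) = (r0, □, L) → [r0]□□bcbcaaa
Step 2: δ(r0, □) = (r0, b, R) → b[r0]□bcbcaaa
Step 3: δ(r0, □) = (r0, b, R) → bb[r0]bcbcaaa
Step 4: δ(r0, b) = (rA, a, L) → b[rA]bacbcaaa

The machine reaches the accept state rA and halts.

Final tape (ignoring leading/trailing blanks): bbacbcaaa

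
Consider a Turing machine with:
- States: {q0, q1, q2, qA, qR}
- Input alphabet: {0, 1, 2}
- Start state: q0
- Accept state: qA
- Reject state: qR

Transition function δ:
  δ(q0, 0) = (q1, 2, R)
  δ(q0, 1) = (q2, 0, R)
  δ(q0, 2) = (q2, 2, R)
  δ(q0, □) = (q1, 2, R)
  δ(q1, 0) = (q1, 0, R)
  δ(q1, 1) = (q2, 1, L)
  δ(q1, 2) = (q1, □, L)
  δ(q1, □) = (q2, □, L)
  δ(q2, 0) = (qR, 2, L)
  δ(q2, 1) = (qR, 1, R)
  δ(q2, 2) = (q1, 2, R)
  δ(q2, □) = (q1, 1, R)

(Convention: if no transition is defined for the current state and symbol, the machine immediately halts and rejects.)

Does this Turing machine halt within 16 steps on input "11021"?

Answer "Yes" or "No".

Execution trace:
Initial: [q0]11021
Step 1: δ(q0, 1) = (q2, 0, R) → 0[q2]1021
Step 2: δ(q2, 1) = (qR, 1, R) → 01[qR]021

The machine reaches the reject state qR and halts.
The machine halted after 2 steps (within the 16-step bound).

Answer: Yes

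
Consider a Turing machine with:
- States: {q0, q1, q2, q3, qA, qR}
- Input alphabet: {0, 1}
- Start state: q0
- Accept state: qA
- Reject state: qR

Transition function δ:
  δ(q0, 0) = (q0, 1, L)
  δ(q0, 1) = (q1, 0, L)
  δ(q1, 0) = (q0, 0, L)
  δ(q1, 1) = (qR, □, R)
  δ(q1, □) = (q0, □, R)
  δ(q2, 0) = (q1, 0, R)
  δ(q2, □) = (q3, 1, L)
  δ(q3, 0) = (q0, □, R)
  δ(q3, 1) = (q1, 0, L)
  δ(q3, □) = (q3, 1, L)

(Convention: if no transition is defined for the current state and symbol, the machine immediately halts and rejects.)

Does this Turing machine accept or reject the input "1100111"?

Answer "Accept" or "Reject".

Execution trace:
Initial: [q0]1100111
Step 1: δ(q0, 1) = (q1, 0, L) → [q1]□0100111
Step 2: δ(q1, □) = (q0, □, R) → □[q0]0100111
Step 3: δ(q0, 0) = (q0, 1, L) → [q0]□1100111

No transition is defined for δ(q0, □). By convention the machine halts and rejects.

Answer: Reject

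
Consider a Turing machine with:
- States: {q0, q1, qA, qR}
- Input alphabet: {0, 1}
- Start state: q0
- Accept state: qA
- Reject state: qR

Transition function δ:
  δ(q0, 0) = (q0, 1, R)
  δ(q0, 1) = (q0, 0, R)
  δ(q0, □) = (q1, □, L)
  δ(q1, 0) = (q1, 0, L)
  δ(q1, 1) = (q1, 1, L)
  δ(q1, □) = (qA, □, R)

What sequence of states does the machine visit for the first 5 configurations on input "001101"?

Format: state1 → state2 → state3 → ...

Execution trace:
Initial: [q0]001101
Step 1: δ(q0, 0) = (q0, 1, R) → 1[q0]01101
Step 2: δ(q0, 0) = (q0, 1, R) → 11[q0]1101
Step 3: δ(q0, 1) = (q0, 0, R) → 110[q0]101
Step 4: δ(q0, 1) = (q0, 0, R) → 1100[q0]01

State sequence: q0 → q0 → q0 → q0 → q0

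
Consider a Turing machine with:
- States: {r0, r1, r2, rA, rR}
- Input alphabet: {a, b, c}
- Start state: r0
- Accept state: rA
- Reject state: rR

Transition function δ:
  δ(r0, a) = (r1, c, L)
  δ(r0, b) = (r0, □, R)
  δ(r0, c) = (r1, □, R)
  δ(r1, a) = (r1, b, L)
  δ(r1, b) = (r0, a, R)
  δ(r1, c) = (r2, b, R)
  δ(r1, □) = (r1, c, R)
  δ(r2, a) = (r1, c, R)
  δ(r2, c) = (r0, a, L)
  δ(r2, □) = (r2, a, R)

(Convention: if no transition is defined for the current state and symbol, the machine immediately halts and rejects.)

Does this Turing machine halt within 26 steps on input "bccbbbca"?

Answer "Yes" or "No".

Execution trace:
Initial: [r0]bccbbbca
Step 1: δ(r0, b) = (r0, □, R) → □[r0]ccbbbca
Step 2: δ(r0, c) = (r1, □, R) → □□[r1]cbbbca
Step 3: δ(r1, c) = (r2, b, R) → □□b[r2]bbbca

No transition is defined for δ(r2, b). By convention the machine halts and rejects.
The machine halted after 3 steps (within the 26-step bound).

Answer: Yes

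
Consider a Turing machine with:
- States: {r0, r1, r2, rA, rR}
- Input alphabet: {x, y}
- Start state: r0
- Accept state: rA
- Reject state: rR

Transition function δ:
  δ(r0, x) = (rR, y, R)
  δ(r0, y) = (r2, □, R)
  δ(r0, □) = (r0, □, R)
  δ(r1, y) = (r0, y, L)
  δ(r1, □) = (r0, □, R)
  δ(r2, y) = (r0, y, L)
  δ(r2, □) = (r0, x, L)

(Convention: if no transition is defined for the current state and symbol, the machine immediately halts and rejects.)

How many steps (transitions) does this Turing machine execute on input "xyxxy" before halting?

Execution trace:
Initial: [r0]xyxxy
Step 1: δ(r0, x) = (rR, y, R) → y[rR]yxxy

The machine reaches the reject state rR and halts.

The machine executed 1 step before halting.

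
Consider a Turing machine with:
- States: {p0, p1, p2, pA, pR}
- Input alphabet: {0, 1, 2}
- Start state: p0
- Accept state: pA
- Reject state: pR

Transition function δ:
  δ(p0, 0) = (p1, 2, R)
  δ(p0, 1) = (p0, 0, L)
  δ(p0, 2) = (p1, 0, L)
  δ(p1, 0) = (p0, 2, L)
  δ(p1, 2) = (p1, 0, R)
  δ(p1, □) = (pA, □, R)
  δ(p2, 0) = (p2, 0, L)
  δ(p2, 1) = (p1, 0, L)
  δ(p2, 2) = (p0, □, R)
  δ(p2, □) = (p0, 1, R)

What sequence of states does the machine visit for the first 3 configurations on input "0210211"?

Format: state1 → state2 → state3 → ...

Execution trace:
Initial: [p0]0210211
Step 1: δ(p0, 0) = (p1, 2, R) → 2[p1]210211
Step 2: δ(p1, 2) = (p1, 0, R) → 20[p1]10211

No transition is defined for δ(p1, 1). By convention the machine halts and rejects.

State sequence: p0 → p1 → p1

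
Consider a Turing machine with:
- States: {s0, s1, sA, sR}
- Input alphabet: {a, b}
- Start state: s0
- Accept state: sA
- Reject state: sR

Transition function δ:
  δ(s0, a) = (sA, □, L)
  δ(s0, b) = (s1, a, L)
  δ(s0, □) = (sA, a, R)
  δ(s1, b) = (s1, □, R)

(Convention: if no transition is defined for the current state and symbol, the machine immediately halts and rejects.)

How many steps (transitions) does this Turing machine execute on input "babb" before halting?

Execution trace:
Initial: [s0]babb
Step 1: δ(s0, b) = (s1, a, L) → [s1]□aabb

No transition is defined for δ(s1, □). By convention the machine halts and rejects.

The machine executed 1 step before halting.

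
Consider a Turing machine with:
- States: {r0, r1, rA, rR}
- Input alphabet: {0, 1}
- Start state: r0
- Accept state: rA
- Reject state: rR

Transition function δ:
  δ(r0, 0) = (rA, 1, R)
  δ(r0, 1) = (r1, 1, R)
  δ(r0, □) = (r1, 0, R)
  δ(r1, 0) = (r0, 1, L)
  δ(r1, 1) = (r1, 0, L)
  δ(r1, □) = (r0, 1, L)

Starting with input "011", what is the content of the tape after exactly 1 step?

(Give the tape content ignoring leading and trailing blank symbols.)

Execution trace:
Initial: [r0]011
Step 1: δ(r0, 0) = (rA, 1, R) → 1[rA]11

The machine reaches the accept state rA and halts.

After 1 step, the tape (ignoring leading/trailing blanks) is: 111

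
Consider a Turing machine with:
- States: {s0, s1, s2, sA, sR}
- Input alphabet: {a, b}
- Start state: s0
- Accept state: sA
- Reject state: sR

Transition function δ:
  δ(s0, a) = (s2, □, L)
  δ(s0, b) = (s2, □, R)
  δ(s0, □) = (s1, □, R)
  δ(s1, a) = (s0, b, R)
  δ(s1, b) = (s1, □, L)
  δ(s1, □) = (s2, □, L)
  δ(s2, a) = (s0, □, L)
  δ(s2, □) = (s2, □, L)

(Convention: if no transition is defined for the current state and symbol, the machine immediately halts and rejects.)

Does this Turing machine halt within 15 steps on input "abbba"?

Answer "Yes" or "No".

Execution trace:
Initial: [s0]abbba
Step 1: δ(s0, a) = (s2, □, L) → [s2]□□bbba
Step 2: δ(s2, □) = (s2, □, L) → [s2]□□□bbba
Step 3: δ(s2, □) = (s2, □, L) → [s2]□□□□bbba
Step 4: δ(s2, □) = (s2, □, L) → [s2]□□□□□bbba
Step 5: δ(s2, □) = (s2, □, L) → [s2]□□□□□□bbba
Step 6: δ(s2, □) = (s2, □, L) → [s2]□□□□□□□bbba
Step 7: δ(s2, □) = (s2, □, L) → [s2]□□□□□□□□bbba
Step 8: δ(s2, □) = (s2, □, L) → [s2]□□□□□□□□□bbba
Step 9: δ(s2, □) = (s2, □, L) → [s2]□□□□□□□□□□bbba
Step 10: δ(s2, □) = (s2, □, L) → [s2]□□□□□□□□□□□bbba
Step 11: δ(s2, □) = (s2, □, L) → [s2]□□□□□□□□□□□□bbba
Step 12: δ(s2, □) = (s2, □, L) → [s2]□□□□□□□□□□□□□bbba
Step 13: δ(s2, □) = (s2, □, L) → [s2]□□□□□□□□□□□□□□bbba
Step 14: δ(s2, □) = (s2, □, L) → [s2]□□□□□□□□□□□□□□□bbba
Step 15: δ(s2, □) = (s2, □, L) → [s2]□□□□□□□□□□□□□□□□bbba

The machine has not reached a halting state after 15 steps.
The machine did not halt within the 15-step bound.

Answer: No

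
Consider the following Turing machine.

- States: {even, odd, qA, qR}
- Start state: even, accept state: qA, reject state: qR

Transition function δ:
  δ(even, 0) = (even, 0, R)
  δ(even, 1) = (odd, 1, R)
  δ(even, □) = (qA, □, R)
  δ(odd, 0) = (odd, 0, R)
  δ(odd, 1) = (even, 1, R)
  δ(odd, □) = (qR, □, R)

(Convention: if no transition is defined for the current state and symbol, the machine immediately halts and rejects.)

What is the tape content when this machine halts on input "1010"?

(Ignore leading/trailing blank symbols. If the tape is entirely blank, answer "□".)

Execution trace:
Initial: [even]1010
Step 1: δ(even, 1) = (odd, 1, R) → 1[odd]010
Step 2: δ(odd, 0) = (odd, 0, R) → 10[odd]10
Step 3: δ(odd, 1) = (even, 1, R) → 101[even]0
Step 4: δ(even, 0) = (even, 0, R) → 1010[even]□
Step 5: δ(even, □) = (qA, □, R) → 1010□[qA]□

The machine reaches the accept state qA and halts.

Final tape (ignoring leading/trailing blanks): 1010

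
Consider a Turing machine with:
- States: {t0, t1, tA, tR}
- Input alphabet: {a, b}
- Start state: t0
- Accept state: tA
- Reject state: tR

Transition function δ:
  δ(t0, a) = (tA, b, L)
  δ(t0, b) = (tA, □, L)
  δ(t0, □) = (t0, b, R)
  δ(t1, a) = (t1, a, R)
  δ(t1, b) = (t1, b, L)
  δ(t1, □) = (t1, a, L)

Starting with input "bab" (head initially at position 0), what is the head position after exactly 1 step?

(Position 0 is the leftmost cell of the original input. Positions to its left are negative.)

Execution trace (head position shown):
Step 0: [t0]bab  (head at position 0)
Step 1: move left → [tA]□□ab  (head at position -1)

After 1 step, the head is at position -1.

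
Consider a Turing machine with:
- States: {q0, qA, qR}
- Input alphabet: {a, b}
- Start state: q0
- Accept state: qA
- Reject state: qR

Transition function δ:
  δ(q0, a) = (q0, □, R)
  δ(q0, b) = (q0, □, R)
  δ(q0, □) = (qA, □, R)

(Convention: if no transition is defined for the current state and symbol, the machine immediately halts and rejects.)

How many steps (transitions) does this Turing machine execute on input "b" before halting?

Execution trace:
Initial: [q0]b
Step 1: δ(q0, b) = (q0, □, R) → □[q0]□
Step 2: δ(q0, □) = (qA, □, R) → □□[qA]□

The machine reaches the accept state qA and halts.

The machine executed 2 steps before halting.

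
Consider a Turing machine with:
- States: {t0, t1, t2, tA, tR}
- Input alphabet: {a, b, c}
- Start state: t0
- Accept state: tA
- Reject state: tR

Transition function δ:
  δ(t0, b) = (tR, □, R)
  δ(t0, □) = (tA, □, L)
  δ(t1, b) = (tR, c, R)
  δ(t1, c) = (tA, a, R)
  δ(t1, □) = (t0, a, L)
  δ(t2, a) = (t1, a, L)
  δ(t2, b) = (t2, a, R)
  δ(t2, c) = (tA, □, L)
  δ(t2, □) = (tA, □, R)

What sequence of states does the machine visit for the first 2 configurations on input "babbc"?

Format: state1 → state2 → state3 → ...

Execution trace:
Initial: [t0]babbc
Step 1: δ(t0, b) = (tR, □, R) → □[tR]abbc

The machine reaches the reject state tR and halts.

State sequence: t0 → tR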